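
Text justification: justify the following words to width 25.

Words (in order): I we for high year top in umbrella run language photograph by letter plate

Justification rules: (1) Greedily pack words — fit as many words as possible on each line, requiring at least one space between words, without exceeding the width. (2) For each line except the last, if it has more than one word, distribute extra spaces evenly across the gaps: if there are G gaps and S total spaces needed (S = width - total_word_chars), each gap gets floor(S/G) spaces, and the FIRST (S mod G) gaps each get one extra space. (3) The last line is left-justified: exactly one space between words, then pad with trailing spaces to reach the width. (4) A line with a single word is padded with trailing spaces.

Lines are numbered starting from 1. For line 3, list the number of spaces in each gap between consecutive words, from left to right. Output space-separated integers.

Line 1: ['I', 'we', 'for', 'high', 'year', 'top', 'in'] (min_width=25, slack=0)
Line 2: ['umbrella', 'run', 'language'] (min_width=21, slack=4)
Line 3: ['photograph', 'by', 'letter'] (min_width=20, slack=5)
Line 4: ['plate'] (min_width=5, slack=20)

Answer: 4 3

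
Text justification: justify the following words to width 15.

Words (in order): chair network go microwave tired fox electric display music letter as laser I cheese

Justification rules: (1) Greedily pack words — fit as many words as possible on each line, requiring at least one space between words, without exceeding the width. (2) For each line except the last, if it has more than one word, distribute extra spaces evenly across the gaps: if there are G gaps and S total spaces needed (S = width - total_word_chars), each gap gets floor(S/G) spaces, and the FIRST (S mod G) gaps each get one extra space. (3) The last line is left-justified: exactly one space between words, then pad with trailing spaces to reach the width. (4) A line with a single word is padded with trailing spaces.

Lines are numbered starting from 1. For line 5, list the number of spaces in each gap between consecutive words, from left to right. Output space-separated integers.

Line 1: ['chair', 'network'] (min_width=13, slack=2)
Line 2: ['go', 'microwave'] (min_width=12, slack=3)
Line 3: ['tired', 'fox'] (min_width=9, slack=6)
Line 4: ['electric'] (min_width=8, slack=7)
Line 5: ['display', 'music'] (min_width=13, slack=2)
Line 6: ['letter', 'as', 'laser'] (min_width=15, slack=0)
Line 7: ['I', 'cheese'] (min_width=8, slack=7)

Answer: 3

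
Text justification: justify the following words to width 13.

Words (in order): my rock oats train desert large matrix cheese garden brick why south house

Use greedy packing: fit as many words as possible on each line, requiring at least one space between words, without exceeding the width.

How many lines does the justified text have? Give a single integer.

Line 1: ['my', 'rock', 'oats'] (min_width=12, slack=1)
Line 2: ['train', 'desert'] (min_width=12, slack=1)
Line 3: ['large', 'matrix'] (min_width=12, slack=1)
Line 4: ['cheese', 'garden'] (min_width=13, slack=0)
Line 5: ['brick', 'why'] (min_width=9, slack=4)
Line 6: ['south', 'house'] (min_width=11, slack=2)
Total lines: 6

Answer: 6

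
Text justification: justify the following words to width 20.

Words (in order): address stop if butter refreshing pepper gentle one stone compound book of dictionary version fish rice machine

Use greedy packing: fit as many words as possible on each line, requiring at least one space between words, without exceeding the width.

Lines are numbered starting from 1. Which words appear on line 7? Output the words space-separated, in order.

Line 1: ['address', 'stop', 'if'] (min_width=15, slack=5)
Line 2: ['butter', 'refreshing'] (min_width=17, slack=3)
Line 3: ['pepper', 'gentle', 'one'] (min_width=17, slack=3)
Line 4: ['stone', 'compound', 'book'] (min_width=19, slack=1)
Line 5: ['of', 'dictionary'] (min_width=13, slack=7)
Line 6: ['version', 'fish', 'rice'] (min_width=17, slack=3)
Line 7: ['machine'] (min_width=7, slack=13)

Answer: machine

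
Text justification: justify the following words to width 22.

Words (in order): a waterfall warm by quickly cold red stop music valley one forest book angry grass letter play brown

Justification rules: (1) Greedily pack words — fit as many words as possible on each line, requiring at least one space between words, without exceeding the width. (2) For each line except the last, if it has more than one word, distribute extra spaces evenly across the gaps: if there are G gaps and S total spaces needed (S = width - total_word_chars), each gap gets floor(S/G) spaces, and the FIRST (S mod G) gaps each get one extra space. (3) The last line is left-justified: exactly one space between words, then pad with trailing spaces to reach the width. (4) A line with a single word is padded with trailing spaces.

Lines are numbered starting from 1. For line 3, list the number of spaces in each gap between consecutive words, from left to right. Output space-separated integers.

Line 1: ['a', 'waterfall', 'warm', 'by'] (min_width=19, slack=3)
Line 2: ['quickly', 'cold', 'red', 'stop'] (min_width=21, slack=1)
Line 3: ['music', 'valley', 'one'] (min_width=16, slack=6)
Line 4: ['forest', 'book', 'angry'] (min_width=17, slack=5)
Line 5: ['grass', 'letter', 'play'] (min_width=17, slack=5)
Line 6: ['brown'] (min_width=5, slack=17)

Answer: 4 4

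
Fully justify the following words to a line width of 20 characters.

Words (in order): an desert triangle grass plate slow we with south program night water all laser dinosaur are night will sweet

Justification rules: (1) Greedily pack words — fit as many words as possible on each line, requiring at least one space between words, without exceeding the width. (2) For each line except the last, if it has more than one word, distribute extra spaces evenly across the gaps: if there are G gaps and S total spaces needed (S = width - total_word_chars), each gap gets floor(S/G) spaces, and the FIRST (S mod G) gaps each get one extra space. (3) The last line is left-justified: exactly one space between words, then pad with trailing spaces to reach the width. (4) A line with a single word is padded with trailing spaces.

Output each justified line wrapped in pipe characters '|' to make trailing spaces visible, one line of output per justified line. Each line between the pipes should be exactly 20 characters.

Line 1: ['an', 'desert', 'triangle'] (min_width=18, slack=2)
Line 2: ['grass', 'plate', 'slow', 'we'] (min_width=19, slack=1)
Line 3: ['with', 'south', 'program'] (min_width=18, slack=2)
Line 4: ['night', 'water', 'all'] (min_width=15, slack=5)
Line 5: ['laser', 'dinosaur', 'are'] (min_width=18, slack=2)
Line 6: ['night', 'will', 'sweet'] (min_width=16, slack=4)

Answer: |an  desert  triangle|
|grass  plate slow we|
|with  south  program|
|night    water   all|
|laser  dinosaur  are|
|night will sweet    |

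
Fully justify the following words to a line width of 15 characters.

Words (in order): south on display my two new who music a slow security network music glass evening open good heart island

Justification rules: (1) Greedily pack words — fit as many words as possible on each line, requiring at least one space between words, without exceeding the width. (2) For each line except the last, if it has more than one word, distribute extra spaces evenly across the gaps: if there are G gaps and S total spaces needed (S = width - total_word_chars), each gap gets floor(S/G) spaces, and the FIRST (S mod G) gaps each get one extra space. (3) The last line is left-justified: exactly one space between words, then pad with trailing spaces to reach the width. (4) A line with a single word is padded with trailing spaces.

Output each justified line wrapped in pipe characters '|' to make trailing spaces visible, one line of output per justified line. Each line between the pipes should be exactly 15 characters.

Line 1: ['south', 'on'] (min_width=8, slack=7)
Line 2: ['display', 'my', 'two'] (min_width=14, slack=1)
Line 3: ['new', 'who', 'music', 'a'] (min_width=15, slack=0)
Line 4: ['slow', 'security'] (min_width=13, slack=2)
Line 5: ['network', 'music'] (min_width=13, slack=2)
Line 6: ['glass', 'evening'] (min_width=13, slack=2)
Line 7: ['open', 'good', 'heart'] (min_width=15, slack=0)
Line 8: ['island'] (min_width=6, slack=9)

Answer: |south        on|
|display  my two|
|new who music a|
|slow   security|
|network   music|
|glass   evening|
|open good heart|
|island         |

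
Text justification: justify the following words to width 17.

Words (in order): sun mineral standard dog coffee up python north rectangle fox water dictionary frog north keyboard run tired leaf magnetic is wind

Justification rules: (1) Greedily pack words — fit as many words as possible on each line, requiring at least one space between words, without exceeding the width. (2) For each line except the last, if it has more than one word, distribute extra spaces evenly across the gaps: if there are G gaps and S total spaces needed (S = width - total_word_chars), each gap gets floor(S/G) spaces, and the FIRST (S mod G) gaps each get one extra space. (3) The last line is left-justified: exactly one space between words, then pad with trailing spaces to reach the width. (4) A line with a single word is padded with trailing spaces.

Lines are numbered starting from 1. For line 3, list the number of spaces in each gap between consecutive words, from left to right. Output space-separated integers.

Line 1: ['sun', 'mineral'] (min_width=11, slack=6)
Line 2: ['standard', 'dog'] (min_width=12, slack=5)
Line 3: ['coffee', 'up', 'python'] (min_width=16, slack=1)
Line 4: ['north', 'rectangle'] (min_width=15, slack=2)
Line 5: ['fox', 'water'] (min_width=9, slack=8)
Line 6: ['dictionary', 'frog'] (min_width=15, slack=2)
Line 7: ['north', 'keyboard'] (min_width=14, slack=3)
Line 8: ['run', 'tired', 'leaf'] (min_width=14, slack=3)
Line 9: ['magnetic', 'is', 'wind'] (min_width=16, slack=1)

Answer: 2 1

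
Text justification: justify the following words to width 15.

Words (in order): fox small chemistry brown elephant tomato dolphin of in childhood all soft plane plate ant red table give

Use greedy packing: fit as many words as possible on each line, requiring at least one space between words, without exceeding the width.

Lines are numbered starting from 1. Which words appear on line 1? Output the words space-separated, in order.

Line 1: ['fox', 'small'] (min_width=9, slack=6)
Line 2: ['chemistry', 'brown'] (min_width=15, slack=0)
Line 3: ['elephant', 'tomato'] (min_width=15, slack=0)
Line 4: ['dolphin', 'of', 'in'] (min_width=13, slack=2)
Line 5: ['childhood', 'all'] (min_width=13, slack=2)
Line 6: ['soft', 'plane'] (min_width=10, slack=5)
Line 7: ['plate', 'ant', 'red'] (min_width=13, slack=2)
Line 8: ['table', 'give'] (min_width=10, slack=5)

Answer: fox small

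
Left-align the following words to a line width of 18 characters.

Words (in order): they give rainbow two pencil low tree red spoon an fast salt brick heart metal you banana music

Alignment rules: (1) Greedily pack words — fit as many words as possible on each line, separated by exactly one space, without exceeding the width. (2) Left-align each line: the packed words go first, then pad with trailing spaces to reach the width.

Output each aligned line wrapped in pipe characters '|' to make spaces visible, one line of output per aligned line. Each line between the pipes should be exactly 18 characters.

Line 1: ['they', 'give', 'rainbow'] (min_width=17, slack=1)
Line 2: ['two', 'pencil', 'low'] (min_width=14, slack=4)
Line 3: ['tree', 'red', 'spoon', 'an'] (min_width=17, slack=1)
Line 4: ['fast', 'salt', 'brick'] (min_width=15, slack=3)
Line 5: ['heart', 'metal', 'you'] (min_width=15, slack=3)
Line 6: ['banana', 'music'] (min_width=12, slack=6)

Answer: |they give rainbow |
|two pencil low    |
|tree red spoon an |
|fast salt brick   |
|heart metal you   |
|banana music      |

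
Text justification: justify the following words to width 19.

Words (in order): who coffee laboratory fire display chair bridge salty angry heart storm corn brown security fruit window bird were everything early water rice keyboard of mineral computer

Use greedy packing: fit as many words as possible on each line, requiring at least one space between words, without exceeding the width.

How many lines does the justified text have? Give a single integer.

Answer: 11

Derivation:
Line 1: ['who', 'coffee'] (min_width=10, slack=9)
Line 2: ['laboratory', 'fire'] (min_width=15, slack=4)
Line 3: ['display', 'chair'] (min_width=13, slack=6)
Line 4: ['bridge', 'salty', 'angry'] (min_width=18, slack=1)
Line 5: ['heart', 'storm', 'corn'] (min_width=16, slack=3)
Line 6: ['brown', 'security'] (min_width=14, slack=5)
Line 7: ['fruit', 'window', 'bird'] (min_width=17, slack=2)
Line 8: ['were', 'everything'] (min_width=15, slack=4)
Line 9: ['early', 'water', 'rice'] (min_width=16, slack=3)
Line 10: ['keyboard', 'of', 'mineral'] (min_width=19, slack=0)
Line 11: ['computer'] (min_width=8, slack=11)
Total lines: 11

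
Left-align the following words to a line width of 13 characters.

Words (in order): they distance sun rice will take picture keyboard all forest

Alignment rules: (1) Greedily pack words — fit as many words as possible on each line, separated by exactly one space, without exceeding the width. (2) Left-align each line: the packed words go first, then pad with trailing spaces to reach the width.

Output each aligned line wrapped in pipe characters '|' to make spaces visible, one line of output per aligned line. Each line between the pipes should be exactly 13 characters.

Answer: |they distance|
|sun rice will|
|take picture |
|keyboard all |
|forest       |

Derivation:
Line 1: ['they', 'distance'] (min_width=13, slack=0)
Line 2: ['sun', 'rice', 'will'] (min_width=13, slack=0)
Line 3: ['take', 'picture'] (min_width=12, slack=1)
Line 4: ['keyboard', 'all'] (min_width=12, slack=1)
Line 5: ['forest'] (min_width=6, slack=7)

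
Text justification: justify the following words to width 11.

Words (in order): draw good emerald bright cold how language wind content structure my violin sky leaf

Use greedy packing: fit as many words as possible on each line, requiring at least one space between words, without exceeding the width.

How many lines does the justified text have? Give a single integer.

Line 1: ['draw', 'good'] (min_width=9, slack=2)
Line 2: ['emerald'] (min_width=7, slack=4)
Line 3: ['bright', 'cold'] (min_width=11, slack=0)
Line 4: ['how'] (min_width=3, slack=8)
Line 5: ['language'] (min_width=8, slack=3)
Line 6: ['wind'] (min_width=4, slack=7)
Line 7: ['content'] (min_width=7, slack=4)
Line 8: ['structure'] (min_width=9, slack=2)
Line 9: ['my', 'violin'] (min_width=9, slack=2)
Line 10: ['sky', 'leaf'] (min_width=8, slack=3)
Total lines: 10

Answer: 10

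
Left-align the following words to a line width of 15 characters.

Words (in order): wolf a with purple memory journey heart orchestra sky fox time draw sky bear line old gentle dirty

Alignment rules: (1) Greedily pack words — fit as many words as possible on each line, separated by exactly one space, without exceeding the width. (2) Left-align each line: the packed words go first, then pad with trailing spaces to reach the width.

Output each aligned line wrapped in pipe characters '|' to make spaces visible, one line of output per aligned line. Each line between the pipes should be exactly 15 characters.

Line 1: ['wolf', 'a', 'with'] (min_width=11, slack=4)
Line 2: ['purple', 'memory'] (min_width=13, slack=2)
Line 3: ['journey', 'heart'] (min_width=13, slack=2)
Line 4: ['orchestra', 'sky'] (min_width=13, slack=2)
Line 5: ['fox', 'time', 'draw'] (min_width=13, slack=2)
Line 6: ['sky', 'bear', 'line'] (min_width=13, slack=2)
Line 7: ['old', 'gentle'] (min_width=10, slack=5)
Line 8: ['dirty'] (min_width=5, slack=10)

Answer: |wolf a with    |
|purple memory  |
|journey heart  |
|orchestra sky  |
|fox time draw  |
|sky bear line  |
|old gentle     |
|dirty          |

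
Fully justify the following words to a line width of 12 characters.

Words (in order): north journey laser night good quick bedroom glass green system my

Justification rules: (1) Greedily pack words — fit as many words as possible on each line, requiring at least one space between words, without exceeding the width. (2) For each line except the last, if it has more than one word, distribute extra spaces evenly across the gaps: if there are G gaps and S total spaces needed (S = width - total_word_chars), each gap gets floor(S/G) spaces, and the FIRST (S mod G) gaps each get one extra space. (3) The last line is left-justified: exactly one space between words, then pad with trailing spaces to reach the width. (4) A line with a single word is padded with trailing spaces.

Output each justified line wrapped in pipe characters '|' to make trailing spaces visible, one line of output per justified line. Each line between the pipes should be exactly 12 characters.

Answer: |north       |
|journey     |
|laser  night|
|good   quick|
|bedroom     |
|glass  green|
|system my   |

Derivation:
Line 1: ['north'] (min_width=5, slack=7)
Line 2: ['journey'] (min_width=7, slack=5)
Line 3: ['laser', 'night'] (min_width=11, slack=1)
Line 4: ['good', 'quick'] (min_width=10, slack=2)
Line 5: ['bedroom'] (min_width=7, slack=5)
Line 6: ['glass', 'green'] (min_width=11, slack=1)
Line 7: ['system', 'my'] (min_width=9, slack=3)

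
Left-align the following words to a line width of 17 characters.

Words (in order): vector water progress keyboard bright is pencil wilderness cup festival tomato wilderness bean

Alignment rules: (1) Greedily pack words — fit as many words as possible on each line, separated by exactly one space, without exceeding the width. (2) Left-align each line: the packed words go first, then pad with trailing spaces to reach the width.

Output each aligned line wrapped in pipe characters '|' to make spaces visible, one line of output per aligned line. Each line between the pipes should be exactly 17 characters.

Line 1: ['vector', 'water'] (min_width=12, slack=5)
Line 2: ['progress', 'keyboard'] (min_width=17, slack=0)
Line 3: ['bright', 'is', 'pencil'] (min_width=16, slack=1)
Line 4: ['wilderness', 'cup'] (min_width=14, slack=3)
Line 5: ['festival', 'tomato'] (min_width=15, slack=2)
Line 6: ['wilderness', 'bean'] (min_width=15, slack=2)

Answer: |vector water     |
|progress keyboard|
|bright is pencil |
|wilderness cup   |
|festival tomato  |
|wilderness bean  |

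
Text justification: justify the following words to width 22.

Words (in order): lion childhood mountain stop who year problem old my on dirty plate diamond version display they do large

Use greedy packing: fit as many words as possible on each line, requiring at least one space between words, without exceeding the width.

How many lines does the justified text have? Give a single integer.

Line 1: ['lion', 'childhood'] (min_width=14, slack=8)
Line 2: ['mountain', 'stop', 'who', 'year'] (min_width=22, slack=0)
Line 3: ['problem', 'old', 'my', 'on'] (min_width=17, slack=5)
Line 4: ['dirty', 'plate', 'diamond'] (min_width=19, slack=3)
Line 5: ['version', 'display', 'they'] (min_width=20, slack=2)
Line 6: ['do', 'large'] (min_width=8, slack=14)
Total lines: 6

Answer: 6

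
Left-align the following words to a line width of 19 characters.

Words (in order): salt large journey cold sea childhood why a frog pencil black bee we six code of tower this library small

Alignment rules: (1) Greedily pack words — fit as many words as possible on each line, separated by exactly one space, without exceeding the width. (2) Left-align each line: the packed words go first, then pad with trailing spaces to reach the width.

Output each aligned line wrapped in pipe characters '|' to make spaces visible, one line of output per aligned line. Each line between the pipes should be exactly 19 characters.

Line 1: ['salt', 'large', 'journey'] (min_width=18, slack=1)
Line 2: ['cold', 'sea', 'childhood'] (min_width=18, slack=1)
Line 3: ['why', 'a', 'frog', 'pencil'] (min_width=17, slack=2)
Line 4: ['black', 'bee', 'we', 'six'] (min_width=16, slack=3)
Line 5: ['code', 'of', 'tower', 'this'] (min_width=18, slack=1)
Line 6: ['library', 'small'] (min_width=13, slack=6)

Answer: |salt large journey |
|cold sea childhood |
|why a frog pencil  |
|black bee we six   |
|code of tower this |
|library small      |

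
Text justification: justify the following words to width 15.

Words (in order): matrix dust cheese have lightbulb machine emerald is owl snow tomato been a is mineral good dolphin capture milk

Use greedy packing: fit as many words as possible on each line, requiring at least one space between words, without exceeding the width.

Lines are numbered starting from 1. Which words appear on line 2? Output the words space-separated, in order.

Line 1: ['matrix', 'dust'] (min_width=11, slack=4)
Line 2: ['cheese', 'have'] (min_width=11, slack=4)
Line 3: ['lightbulb'] (min_width=9, slack=6)
Line 4: ['machine', 'emerald'] (min_width=15, slack=0)
Line 5: ['is', 'owl', 'snow'] (min_width=11, slack=4)
Line 6: ['tomato', 'been', 'a'] (min_width=13, slack=2)
Line 7: ['is', 'mineral', 'good'] (min_width=15, slack=0)
Line 8: ['dolphin', 'capture'] (min_width=15, slack=0)
Line 9: ['milk'] (min_width=4, slack=11)

Answer: cheese have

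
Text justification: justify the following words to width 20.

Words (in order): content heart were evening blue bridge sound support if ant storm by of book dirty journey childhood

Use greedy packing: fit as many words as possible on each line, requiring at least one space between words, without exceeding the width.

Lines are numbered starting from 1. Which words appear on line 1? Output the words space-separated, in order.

Answer: content heart were

Derivation:
Line 1: ['content', 'heart', 'were'] (min_width=18, slack=2)
Line 2: ['evening', 'blue', 'bridge'] (min_width=19, slack=1)
Line 3: ['sound', 'support', 'if', 'ant'] (min_width=20, slack=0)
Line 4: ['storm', 'by', 'of', 'book'] (min_width=16, slack=4)
Line 5: ['dirty', 'journey'] (min_width=13, slack=7)
Line 6: ['childhood'] (min_width=9, slack=11)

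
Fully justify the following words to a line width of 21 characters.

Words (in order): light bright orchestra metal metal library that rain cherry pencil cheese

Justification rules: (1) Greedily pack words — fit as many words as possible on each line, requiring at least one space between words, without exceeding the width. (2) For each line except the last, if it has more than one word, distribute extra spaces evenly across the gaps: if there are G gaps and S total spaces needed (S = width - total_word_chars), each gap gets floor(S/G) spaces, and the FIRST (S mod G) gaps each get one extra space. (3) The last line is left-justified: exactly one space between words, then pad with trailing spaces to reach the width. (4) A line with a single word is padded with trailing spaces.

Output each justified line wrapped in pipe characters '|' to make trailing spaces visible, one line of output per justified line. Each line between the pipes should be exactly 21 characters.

Answer: |light          bright|
|orchestra metal metal|
|library   that   rain|
|cherry pencil cheese |

Derivation:
Line 1: ['light', 'bright'] (min_width=12, slack=9)
Line 2: ['orchestra', 'metal', 'metal'] (min_width=21, slack=0)
Line 3: ['library', 'that', 'rain'] (min_width=17, slack=4)
Line 4: ['cherry', 'pencil', 'cheese'] (min_width=20, slack=1)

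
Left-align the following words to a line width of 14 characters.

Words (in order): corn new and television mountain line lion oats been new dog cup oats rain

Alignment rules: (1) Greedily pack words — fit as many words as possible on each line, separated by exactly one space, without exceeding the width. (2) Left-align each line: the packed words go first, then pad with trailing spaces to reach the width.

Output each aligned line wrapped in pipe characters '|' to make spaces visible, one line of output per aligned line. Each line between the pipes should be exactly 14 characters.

Answer: |corn new and  |
|television    |
|mountain line |
|lion oats been|
|new dog cup   |
|oats rain     |

Derivation:
Line 1: ['corn', 'new', 'and'] (min_width=12, slack=2)
Line 2: ['television'] (min_width=10, slack=4)
Line 3: ['mountain', 'line'] (min_width=13, slack=1)
Line 4: ['lion', 'oats', 'been'] (min_width=14, slack=0)
Line 5: ['new', 'dog', 'cup'] (min_width=11, slack=3)
Line 6: ['oats', 'rain'] (min_width=9, slack=5)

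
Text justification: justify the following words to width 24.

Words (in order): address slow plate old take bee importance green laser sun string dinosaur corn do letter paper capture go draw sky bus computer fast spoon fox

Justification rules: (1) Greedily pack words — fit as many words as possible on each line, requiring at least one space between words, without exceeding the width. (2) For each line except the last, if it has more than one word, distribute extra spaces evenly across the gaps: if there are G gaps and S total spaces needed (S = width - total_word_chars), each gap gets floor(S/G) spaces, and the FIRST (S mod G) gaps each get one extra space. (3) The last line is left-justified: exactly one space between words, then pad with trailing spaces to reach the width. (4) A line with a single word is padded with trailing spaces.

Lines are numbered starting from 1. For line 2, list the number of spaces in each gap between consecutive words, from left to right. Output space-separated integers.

Answer: 4 3

Derivation:
Line 1: ['address', 'slow', 'plate', 'old'] (min_width=22, slack=2)
Line 2: ['take', 'bee', 'importance'] (min_width=19, slack=5)
Line 3: ['green', 'laser', 'sun', 'string'] (min_width=22, slack=2)
Line 4: ['dinosaur', 'corn', 'do', 'letter'] (min_width=23, slack=1)
Line 5: ['paper', 'capture', 'go', 'draw'] (min_width=21, slack=3)
Line 6: ['sky', 'bus', 'computer', 'fast'] (min_width=21, slack=3)
Line 7: ['spoon', 'fox'] (min_width=9, slack=15)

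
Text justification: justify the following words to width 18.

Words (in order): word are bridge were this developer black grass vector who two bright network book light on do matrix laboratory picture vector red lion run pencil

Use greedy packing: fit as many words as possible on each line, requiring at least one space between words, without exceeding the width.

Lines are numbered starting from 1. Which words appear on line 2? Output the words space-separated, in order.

Answer: were this

Derivation:
Line 1: ['word', 'are', 'bridge'] (min_width=15, slack=3)
Line 2: ['were', 'this'] (min_width=9, slack=9)
Line 3: ['developer', 'black'] (min_width=15, slack=3)
Line 4: ['grass', 'vector', 'who'] (min_width=16, slack=2)
Line 5: ['two', 'bright', 'network'] (min_width=18, slack=0)
Line 6: ['book', 'light', 'on', 'do'] (min_width=16, slack=2)
Line 7: ['matrix', 'laboratory'] (min_width=17, slack=1)
Line 8: ['picture', 'vector', 'red'] (min_width=18, slack=0)
Line 9: ['lion', 'run', 'pencil'] (min_width=15, slack=3)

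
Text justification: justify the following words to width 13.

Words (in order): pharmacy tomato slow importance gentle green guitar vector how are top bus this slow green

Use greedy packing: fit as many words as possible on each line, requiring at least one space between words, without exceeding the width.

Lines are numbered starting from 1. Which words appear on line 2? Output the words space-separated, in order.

Answer: tomato slow

Derivation:
Line 1: ['pharmacy'] (min_width=8, slack=5)
Line 2: ['tomato', 'slow'] (min_width=11, slack=2)
Line 3: ['importance'] (min_width=10, slack=3)
Line 4: ['gentle', 'green'] (min_width=12, slack=1)
Line 5: ['guitar', 'vector'] (min_width=13, slack=0)
Line 6: ['how', 'are', 'top'] (min_width=11, slack=2)
Line 7: ['bus', 'this', 'slow'] (min_width=13, slack=0)
Line 8: ['green'] (min_width=5, slack=8)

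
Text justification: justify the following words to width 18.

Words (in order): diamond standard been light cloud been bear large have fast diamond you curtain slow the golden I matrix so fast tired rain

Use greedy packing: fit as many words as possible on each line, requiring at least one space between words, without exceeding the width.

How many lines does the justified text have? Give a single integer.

Line 1: ['diamond', 'standard'] (min_width=16, slack=2)
Line 2: ['been', 'light', 'cloud'] (min_width=16, slack=2)
Line 3: ['been', 'bear', 'large'] (min_width=15, slack=3)
Line 4: ['have', 'fast', 'diamond'] (min_width=17, slack=1)
Line 5: ['you', 'curtain', 'slow'] (min_width=16, slack=2)
Line 6: ['the', 'golden', 'I'] (min_width=12, slack=6)
Line 7: ['matrix', 'so', 'fast'] (min_width=14, slack=4)
Line 8: ['tired', 'rain'] (min_width=10, slack=8)
Total lines: 8

Answer: 8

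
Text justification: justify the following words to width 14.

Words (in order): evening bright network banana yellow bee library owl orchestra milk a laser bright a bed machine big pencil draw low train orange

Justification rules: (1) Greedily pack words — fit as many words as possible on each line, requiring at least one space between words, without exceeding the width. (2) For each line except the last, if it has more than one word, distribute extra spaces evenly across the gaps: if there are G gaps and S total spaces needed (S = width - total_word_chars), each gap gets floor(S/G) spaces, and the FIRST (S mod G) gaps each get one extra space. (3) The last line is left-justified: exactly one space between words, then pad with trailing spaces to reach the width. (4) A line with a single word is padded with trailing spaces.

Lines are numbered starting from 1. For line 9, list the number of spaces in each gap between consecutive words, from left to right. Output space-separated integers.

Answer: 1 1

Derivation:
Line 1: ['evening', 'bright'] (min_width=14, slack=0)
Line 2: ['network', 'banana'] (min_width=14, slack=0)
Line 3: ['yellow', 'bee'] (min_width=10, slack=4)
Line 4: ['library', 'owl'] (min_width=11, slack=3)
Line 5: ['orchestra', 'milk'] (min_width=14, slack=0)
Line 6: ['a', 'laser', 'bright'] (min_width=14, slack=0)
Line 7: ['a', 'bed', 'machine'] (min_width=13, slack=1)
Line 8: ['big', 'pencil'] (min_width=10, slack=4)
Line 9: ['draw', 'low', 'train'] (min_width=14, slack=0)
Line 10: ['orange'] (min_width=6, slack=8)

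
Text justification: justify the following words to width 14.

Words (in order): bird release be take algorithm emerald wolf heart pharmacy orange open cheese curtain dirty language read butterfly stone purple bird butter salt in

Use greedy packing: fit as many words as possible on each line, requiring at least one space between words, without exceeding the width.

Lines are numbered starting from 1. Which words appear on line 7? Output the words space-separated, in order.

Line 1: ['bird', 'release'] (min_width=12, slack=2)
Line 2: ['be', 'take'] (min_width=7, slack=7)
Line 3: ['algorithm'] (min_width=9, slack=5)
Line 4: ['emerald', 'wolf'] (min_width=12, slack=2)
Line 5: ['heart', 'pharmacy'] (min_width=14, slack=0)
Line 6: ['orange', 'open'] (min_width=11, slack=3)
Line 7: ['cheese', 'curtain'] (min_width=14, slack=0)
Line 8: ['dirty', 'language'] (min_width=14, slack=0)
Line 9: ['read', 'butterfly'] (min_width=14, slack=0)
Line 10: ['stone', 'purple'] (min_width=12, slack=2)
Line 11: ['bird', 'butter'] (min_width=11, slack=3)
Line 12: ['salt', 'in'] (min_width=7, slack=7)

Answer: cheese curtain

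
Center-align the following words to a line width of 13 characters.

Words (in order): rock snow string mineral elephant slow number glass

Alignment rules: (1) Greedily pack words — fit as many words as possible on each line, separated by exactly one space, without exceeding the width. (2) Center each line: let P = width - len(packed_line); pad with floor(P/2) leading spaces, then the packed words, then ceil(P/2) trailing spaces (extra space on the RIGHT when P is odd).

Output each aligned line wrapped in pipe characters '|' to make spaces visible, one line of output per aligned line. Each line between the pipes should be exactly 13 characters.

Line 1: ['rock', 'snow'] (min_width=9, slack=4)
Line 2: ['string'] (min_width=6, slack=7)
Line 3: ['mineral'] (min_width=7, slack=6)
Line 4: ['elephant', 'slow'] (min_width=13, slack=0)
Line 5: ['number', 'glass'] (min_width=12, slack=1)

Answer: |  rock snow  |
|   string    |
|   mineral   |
|elephant slow|
|number glass |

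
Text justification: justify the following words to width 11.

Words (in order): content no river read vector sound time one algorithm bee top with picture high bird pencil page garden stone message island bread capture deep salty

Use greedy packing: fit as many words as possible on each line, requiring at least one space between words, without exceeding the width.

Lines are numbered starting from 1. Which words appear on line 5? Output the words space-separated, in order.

Line 1: ['content', 'no'] (min_width=10, slack=1)
Line 2: ['river', 'read'] (min_width=10, slack=1)
Line 3: ['vector'] (min_width=6, slack=5)
Line 4: ['sound', 'time'] (min_width=10, slack=1)
Line 5: ['one'] (min_width=3, slack=8)
Line 6: ['algorithm'] (min_width=9, slack=2)
Line 7: ['bee', 'top'] (min_width=7, slack=4)
Line 8: ['with'] (min_width=4, slack=7)
Line 9: ['picture'] (min_width=7, slack=4)
Line 10: ['high', 'bird'] (min_width=9, slack=2)
Line 11: ['pencil', 'page'] (min_width=11, slack=0)
Line 12: ['garden'] (min_width=6, slack=5)
Line 13: ['stone'] (min_width=5, slack=6)
Line 14: ['message'] (min_width=7, slack=4)
Line 15: ['island'] (min_width=6, slack=5)
Line 16: ['bread'] (min_width=5, slack=6)
Line 17: ['capture'] (min_width=7, slack=4)
Line 18: ['deep', 'salty'] (min_width=10, slack=1)

Answer: one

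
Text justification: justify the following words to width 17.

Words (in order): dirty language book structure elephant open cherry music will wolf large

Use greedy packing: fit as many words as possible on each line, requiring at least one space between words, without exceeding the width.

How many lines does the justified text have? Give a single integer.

Answer: 5

Derivation:
Line 1: ['dirty', 'language'] (min_width=14, slack=3)
Line 2: ['book', 'structure'] (min_width=14, slack=3)
Line 3: ['elephant', 'open'] (min_width=13, slack=4)
Line 4: ['cherry', 'music', 'will'] (min_width=17, slack=0)
Line 5: ['wolf', 'large'] (min_width=10, slack=7)
Total lines: 5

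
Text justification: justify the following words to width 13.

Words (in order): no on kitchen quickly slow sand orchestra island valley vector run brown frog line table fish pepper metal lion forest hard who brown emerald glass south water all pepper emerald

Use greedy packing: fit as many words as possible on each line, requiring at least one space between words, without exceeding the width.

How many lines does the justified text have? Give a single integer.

Line 1: ['no', 'on', 'kitchen'] (min_width=13, slack=0)
Line 2: ['quickly', 'slow'] (min_width=12, slack=1)
Line 3: ['sand'] (min_width=4, slack=9)
Line 4: ['orchestra'] (min_width=9, slack=4)
Line 5: ['island', 'valley'] (min_width=13, slack=0)
Line 6: ['vector', 'run'] (min_width=10, slack=3)
Line 7: ['brown', 'frog'] (min_width=10, slack=3)
Line 8: ['line', 'table'] (min_width=10, slack=3)
Line 9: ['fish', 'pepper'] (min_width=11, slack=2)
Line 10: ['metal', 'lion'] (min_width=10, slack=3)
Line 11: ['forest', 'hard'] (min_width=11, slack=2)
Line 12: ['who', 'brown'] (min_width=9, slack=4)
Line 13: ['emerald', 'glass'] (min_width=13, slack=0)
Line 14: ['south', 'water'] (min_width=11, slack=2)
Line 15: ['all', 'pepper'] (min_width=10, slack=3)
Line 16: ['emerald'] (min_width=7, slack=6)
Total lines: 16

Answer: 16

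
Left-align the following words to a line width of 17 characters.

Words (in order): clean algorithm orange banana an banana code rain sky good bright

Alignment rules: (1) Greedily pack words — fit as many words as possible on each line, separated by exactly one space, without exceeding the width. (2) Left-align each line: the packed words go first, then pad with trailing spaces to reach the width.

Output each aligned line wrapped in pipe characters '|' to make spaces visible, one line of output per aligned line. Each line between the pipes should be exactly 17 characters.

Line 1: ['clean', 'algorithm'] (min_width=15, slack=2)
Line 2: ['orange', 'banana', 'an'] (min_width=16, slack=1)
Line 3: ['banana', 'code', 'rain'] (min_width=16, slack=1)
Line 4: ['sky', 'good', 'bright'] (min_width=15, slack=2)

Answer: |clean algorithm  |
|orange banana an |
|banana code rain |
|sky good bright  |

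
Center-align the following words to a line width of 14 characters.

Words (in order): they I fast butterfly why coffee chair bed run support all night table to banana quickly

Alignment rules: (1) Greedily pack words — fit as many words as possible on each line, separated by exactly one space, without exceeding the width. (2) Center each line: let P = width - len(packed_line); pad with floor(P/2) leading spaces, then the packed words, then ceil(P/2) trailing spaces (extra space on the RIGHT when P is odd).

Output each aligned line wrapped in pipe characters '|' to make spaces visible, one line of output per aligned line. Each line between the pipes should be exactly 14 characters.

Answer: | they I fast  |
|butterfly why |
| coffee chair |
|   bed run    |
| support all  |
|night table to|
|banana quickly|

Derivation:
Line 1: ['they', 'I', 'fast'] (min_width=11, slack=3)
Line 2: ['butterfly', 'why'] (min_width=13, slack=1)
Line 3: ['coffee', 'chair'] (min_width=12, slack=2)
Line 4: ['bed', 'run'] (min_width=7, slack=7)
Line 5: ['support', 'all'] (min_width=11, slack=3)
Line 6: ['night', 'table', 'to'] (min_width=14, slack=0)
Line 7: ['banana', 'quickly'] (min_width=14, slack=0)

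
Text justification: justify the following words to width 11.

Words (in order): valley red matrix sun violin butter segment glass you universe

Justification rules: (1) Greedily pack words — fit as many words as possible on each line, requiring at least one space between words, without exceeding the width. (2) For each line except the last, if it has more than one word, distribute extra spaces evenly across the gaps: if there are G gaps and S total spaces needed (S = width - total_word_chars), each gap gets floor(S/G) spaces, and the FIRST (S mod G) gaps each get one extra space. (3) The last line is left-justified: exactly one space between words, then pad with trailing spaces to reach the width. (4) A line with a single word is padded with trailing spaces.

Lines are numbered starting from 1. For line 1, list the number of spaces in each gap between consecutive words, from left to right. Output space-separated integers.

Answer: 2

Derivation:
Line 1: ['valley', 'red'] (min_width=10, slack=1)
Line 2: ['matrix', 'sun'] (min_width=10, slack=1)
Line 3: ['violin'] (min_width=6, slack=5)
Line 4: ['butter'] (min_width=6, slack=5)
Line 5: ['segment'] (min_width=7, slack=4)
Line 6: ['glass', 'you'] (min_width=9, slack=2)
Line 7: ['universe'] (min_width=8, slack=3)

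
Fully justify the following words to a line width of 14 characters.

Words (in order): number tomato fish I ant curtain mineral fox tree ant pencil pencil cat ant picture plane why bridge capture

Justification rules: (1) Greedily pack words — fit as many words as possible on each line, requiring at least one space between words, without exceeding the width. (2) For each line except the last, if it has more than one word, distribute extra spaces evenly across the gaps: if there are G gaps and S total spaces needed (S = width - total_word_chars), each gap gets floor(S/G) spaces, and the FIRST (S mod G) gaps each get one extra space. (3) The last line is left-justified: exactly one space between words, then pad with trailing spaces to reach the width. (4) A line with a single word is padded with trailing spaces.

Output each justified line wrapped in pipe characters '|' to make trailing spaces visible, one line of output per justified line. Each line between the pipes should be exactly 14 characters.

Answer: |number  tomato|
|fish   I   ant|
|curtain       |
|mineral    fox|
|tree       ant|
|pencil  pencil|
|cat        ant|
|picture  plane|
|why     bridge|
|capture       |

Derivation:
Line 1: ['number', 'tomato'] (min_width=13, slack=1)
Line 2: ['fish', 'I', 'ant'] (min_width=10, slack=4)
Line 3: ['curtain'] (min_width=7, slack=7)
Line 4: ['mineral', 'fox'] (min_width=11, slack=3)
Line 5: ['tree', 'ant'] (min_width=8, slack=6)
Line 6: ['pencil', 'pencil'] (min_width=13, slack=1)
Line 7: ['cat', 'ant'] (min_width=7, slack=7)
Line 8: ['picture', 'plane'] (min_width=13, slack=1)
Line 9: ['why', 'bridge'] (min_width=10, slack=4)
Line 10: ['capture'] (min_width=7, slack=7)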